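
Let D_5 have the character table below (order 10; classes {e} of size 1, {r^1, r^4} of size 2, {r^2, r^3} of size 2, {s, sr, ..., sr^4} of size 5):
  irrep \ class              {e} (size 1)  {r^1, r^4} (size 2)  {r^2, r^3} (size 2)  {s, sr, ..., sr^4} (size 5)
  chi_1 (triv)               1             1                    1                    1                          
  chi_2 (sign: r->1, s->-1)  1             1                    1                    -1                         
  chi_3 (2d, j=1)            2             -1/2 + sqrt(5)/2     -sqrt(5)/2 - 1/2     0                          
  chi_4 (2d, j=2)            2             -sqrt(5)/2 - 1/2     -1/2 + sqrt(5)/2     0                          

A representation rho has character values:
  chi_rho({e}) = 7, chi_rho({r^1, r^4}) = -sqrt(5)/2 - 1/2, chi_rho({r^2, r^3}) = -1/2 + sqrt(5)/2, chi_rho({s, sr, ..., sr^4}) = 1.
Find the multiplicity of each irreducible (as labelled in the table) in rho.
Multiplicities: chi_1: 1, chi_2: 0, chi_3: 1, chi_4: 2.

Reasoning: Use <chi_rho, chi> = (1/|G|) sum_C |C| * chi_rho(C) * conj(chi(C)) with |G| = 10 for each irreducible chi in the table:
  <chi_rho, chi_1> = (1/10)[1*(7)*conj(1) + 2*(-sqrt(5)/2 - 1/2)*conj(1) + 2*(-1/2 + sqrt(5)/2)*conj(1) + 5*(1)*conj(1)]
      = (1/10)[(7) + (-sqrt(5) - 1) + (-1 + sqrt(5)) + (5)] = 10/10 = 1
  <chi_rho, chi_2> = (1/10)[1*(7)*conj(1) + 2*(-sqrt(5)/2 - 1/2)*conj(1) + 2*(-1/2 + sqrt(5)/2)*conj(1) + 5*(1)*conj(-1)]
      = (1/10)[(7) + (-sqrt(5) - 1) + (-1 + sqrt(5)) + (-5)] = 0/10 = 0
  <chi_rho, chi_3> = (1/10)[1*(7)*conj(2) + 2*(-sqrt(5)/2 - 1/2)*conj(-1/2 + sqrt(5)/2) + 2*(-1/2 + sqrt(5)/2)*conj(-sqrt(5)/2 - 1/2) + 5*(1)*conj(0)]
      = (1/10)[(14) + (-2) + (-2) + (0)] = 10/10 = 1
  <chi_rho, chi_4> = (1/10)[1*(7)*conj(2) + 2*(-sqrt(5)/2 - 1/2)*conj(-sqrt(5)/2 - 1/2) + 2*(-1/2 + sqrt(5)/2)*conj(-1/2 + sqrt(5)/2) + 5*(1)*conj(0)]
      = (1/10)[(14) + (sqrt(5) + 3) + (3 - sqrt(5)) + (0)] = 20/10 = 2
Dimension check: dim(rho) = sum (mult * dim) = 1*1 + 0*1 + 1*2 + 2*2 = 7 = chi_rho(e) = 7.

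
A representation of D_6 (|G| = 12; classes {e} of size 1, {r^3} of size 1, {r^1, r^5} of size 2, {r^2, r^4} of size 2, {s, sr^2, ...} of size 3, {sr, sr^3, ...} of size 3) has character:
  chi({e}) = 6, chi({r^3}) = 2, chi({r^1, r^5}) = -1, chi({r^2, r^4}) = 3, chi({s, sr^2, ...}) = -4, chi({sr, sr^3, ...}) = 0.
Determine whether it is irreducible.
Not irreducible (reducible): <chi, chi> = 9 > 1.

<chi, chi> = (1/|G|) sum_C |C| * |chi(C)|^2 = (1/12)[1*|6|^2 + 1*|2|^2 + 2*|-1|^2 + 2*|3|^2 + 3*|-4|^2 + 3*|0|^2]
  = (1/12)[(36) + (4) + (2) + (18) + (48) + (0)] = 108/12 = 9.
A character is irreducible iff <chi, chi> = 1, so this representation is reducible.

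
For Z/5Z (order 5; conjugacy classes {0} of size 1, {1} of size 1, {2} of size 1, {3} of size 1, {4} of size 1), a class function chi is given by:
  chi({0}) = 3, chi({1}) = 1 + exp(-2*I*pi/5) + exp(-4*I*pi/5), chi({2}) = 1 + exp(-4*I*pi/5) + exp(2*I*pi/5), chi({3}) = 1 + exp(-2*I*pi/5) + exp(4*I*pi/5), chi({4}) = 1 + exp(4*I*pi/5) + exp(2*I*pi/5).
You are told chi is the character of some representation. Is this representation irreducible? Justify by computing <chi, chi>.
Not irreducible (reducible): <chi, chi> = 3 > 1.

Explanation: <chi, chi> = (1/|G|) sum_C |C| * |chi(C)|^2 = (1/5)[1*|3|^2 + 1*|1 + exp(-2*I*pi/5) + exp(-4*I*pi/5)|^2 + 1*|1 + exp(-4*I*pi/5) + exp(2*I*pi/5)|^2 + 1*|1 + exp(-2*I*pi/5) + exp(4*I*pi/5)|^2 + 1*|1 + exp(4*I*pi/5) + exp(2*I*pi/5)|^2]
  = (1/5)[(9) + (3 + 2*exp(-2*I*pi/5) + exp(-4*I*pi/5) + exp(4*I*pi/5) + 2*exp(2*I*pi/5)) + (3 + 2*exp(-4*I*pi/5) + exp(-2*I*pi/5) + exp(2*I*pi/5) + 2*exp(4*I*pi/5)) + (3 + 2*exp(-4*I*pi/5) + exp(-2*I*pi/5) + exp(2*I*pi/5) + 2*exp(4*I*pi/5)) + (3 + 2*exp(-2*I*pi/5) + exp(-4*I*pi/5) + exp(4*I*pi/5) + 2*exp(2*I*pi/5))] = 15/5 = 3.
(Exp terms are combined using exp(i*s)*conj(exp(i*t)) = exp(i*(s-t)), and sums of them are collapsed using the identity that for every m > 1 the m distinct m-th roots of unity sum to 0, e.g. 1 + exp(2*I*pi/3) + exp(-2*I*pi/3) = 0.)
A character is irreducible iff <chi, chi> = 1, so this representation is reducible.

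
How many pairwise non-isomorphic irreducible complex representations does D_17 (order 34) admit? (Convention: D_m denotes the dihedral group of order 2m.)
10

Proof sketch: The number of irreducible complex representations of a finite group equals its number of conjugacy classes. D_17 has 10 conjugacy classes ((n+3)/2 for n odd), so D_17 (order 34) has exactly 10 irreducible complex representations.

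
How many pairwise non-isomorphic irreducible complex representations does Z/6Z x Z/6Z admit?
36

The number of irreducible complex representations of a finite group equals its number of conjugacy classes. Z/6Z x Z/6Z is abelian of order 36, so every element is its own conjugacy class: 36 classes, so Z/6Z x Z/6Z (order 36) has exactly 36 irreducible complex representations.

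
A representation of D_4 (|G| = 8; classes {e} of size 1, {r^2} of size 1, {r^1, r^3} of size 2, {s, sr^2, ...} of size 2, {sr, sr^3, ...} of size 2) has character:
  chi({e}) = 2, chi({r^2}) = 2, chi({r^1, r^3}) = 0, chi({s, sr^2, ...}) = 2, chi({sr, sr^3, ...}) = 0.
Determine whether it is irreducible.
Not irreducible (reducible): <chi, chi> = 2 > 1.

Explanation: <chi, chi> = (1/|G|) sum_C |C| * |chi(C)|^2 = (1/8)[1*|2|^2 + 1*|2|^2 + 2*|0|^2 + 2*|2|^2 + 2*|0|^2]
  = (1/8)[(4) + (4) + (0) + (8) + (0)] = 16/8 = 2.
A character is irreducible iff <chi, chi> = 1, so this representation is reducible.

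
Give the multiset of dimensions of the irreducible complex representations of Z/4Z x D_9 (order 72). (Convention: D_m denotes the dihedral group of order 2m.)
Dimensions: 1, 1, 1, 1, 1, 1, 1, 1, 2, 2, 2, 2, 2, 2, 2, 2, 2, 2, 2, 2, 2, 2, 2, 2

Argument: There are 24 irreducibles (= number of conjugacy classes). Their dimensions d_i satisfy sum d_i^2 = |G| = 72: 1 + 1 + 1 + 1 + 1 + 1 + 1 + 1 + 4 + 4 + 4 + 4 + 4 + 4 + 4 + 4 + 4 + 4 + 4 + 4 + 4 + 4 + 4 + 4 = 72. (For the product with Z/4Z: each of the 4 1-dim characters of Z/4Z tensors with each irrep of D_9, giving 4 copies of each D_9-dimension.)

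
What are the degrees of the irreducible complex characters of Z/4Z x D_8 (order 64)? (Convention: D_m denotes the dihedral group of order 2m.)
Dimensions: 1, 1, 1, 1, 1, 1, 1, 1, 1, 1, 1, 1, 1, 1, 1, 1, 2, 2, 2, 2, 2, 2, 2, 2, 2, 2, 2, 2

Reasoning: There are 28 irreducibles (= number of conjugacy classes). Their dimensions d_i satisfy sum d_i^2 = |G| = 64: 1 + 1 + 1 + 1 + 1 + 1 + 1 + 1 + 1 + 1 + 1 + 1 + 1 + 1 + 1 + 1 + 4 + 4 + 4 + 4 + 4 + 4 + 4 + 4 + 4 + 4 + 4 + 4 = 64. (For the product with Z/4Z: each of the 4 1-dim characters of Z/4Z tensors with each irrep of D_8, giving 4 copies of each D_8-dimension.)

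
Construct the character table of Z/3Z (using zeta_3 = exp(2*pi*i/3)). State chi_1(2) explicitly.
Character table of Z/3Z (irreps indexed chi_0,...,chi_2 with chi_k(m) = zeta_3^(k*m), zeta_3 = exp(2*pi*i/3)):
  irrep \ class  {0} (size 1)  {1} (size 1)    {2} (size 1)  
  chi_0          1             1               1             
  chi_1          1             exp(2*I*pi/3)   exp(-2*I*pi/3)
  chi_2          1             exp(-2*I*pi/3)  exp(2*I*pi/3) 

Spot check: chi_1(2) = zeta_3^(1*2) = zeta_3^2 = exp(-2*I*pi/3).

Details: Z/3Z is abelian, so all 3 irreducible complex representations are 1-dimensional. They are given by chi_k(m) = zeta_3^(k*m) for k = 0,...,2. Row orthogonality: sum_m chi_k(m) conj(chi_l(m)) = 3 * [k = l].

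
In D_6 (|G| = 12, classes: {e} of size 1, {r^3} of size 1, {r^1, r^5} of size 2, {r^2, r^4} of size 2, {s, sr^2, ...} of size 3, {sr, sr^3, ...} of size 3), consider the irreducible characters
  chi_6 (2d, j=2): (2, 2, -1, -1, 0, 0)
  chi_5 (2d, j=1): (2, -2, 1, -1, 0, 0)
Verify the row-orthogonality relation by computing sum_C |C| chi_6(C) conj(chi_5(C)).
Sum = 0; so <chi_6, chi_5> = 0 (distinct irreducibles are orthogonal).

Proof sketch: Compute term by term over conjugacy classes (|C| * chi_6(C) * conj(chi_5(C))):
  1*(2)*conj(2) + 1*(2)*conj(-2) + 2*(-1)*conj(1) + 2*(-1)*conj(-1) + 3*(0)*conj(0) + 3*(0)*conj(0)
  = (4) + (-4) + (-2) + (2) + (0) + (0)
  = 0.
Dividing by |G| = 12 gives 0/12 = 0, matching the row-orthogonality relation <chi_6, chi_5> = [chi_6 = chi_5].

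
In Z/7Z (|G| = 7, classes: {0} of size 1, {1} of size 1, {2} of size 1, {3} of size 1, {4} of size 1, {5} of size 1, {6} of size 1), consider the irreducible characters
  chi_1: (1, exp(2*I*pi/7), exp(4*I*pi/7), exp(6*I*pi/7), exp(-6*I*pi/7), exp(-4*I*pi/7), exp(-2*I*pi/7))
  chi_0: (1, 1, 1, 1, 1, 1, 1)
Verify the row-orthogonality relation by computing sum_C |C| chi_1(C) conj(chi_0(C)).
Sum = 0; so <chi_1, chi_0> = 0 (distinct irreducibles are orthogonal).

Why: Compute term by term over conjugacy classes (|C| * chi_1(C) * conj(chi_0(C))):
  1*(1)*conj(1) + 1*(exp(2*I*pi/7))*conj(1) + 1*(exp(4*I*pi/7))*conj(1) + 1*(exp(6*I*pi/7))*conj(1) + 1*(exp(-6*I*pi/7))*conj(1) + 1*(exp(-4*I*pi/7))*conj(1) + 1*(exp(-2*I*pi/7))*conj(1)
  = (1) + (exp(2*I*pi/7)) + (exp(4*I*pi/7)) + (exp(6*I*pi/7)) + (exp(-6*I*pi/7)) + (exp(-4*I*pi/7)) + (exp(-2*I*pi/7))
  = 0.
(Exp terms are combined using exp(i*s)*conj(exp(i*t)) = exp(i*(s-t)), and sums of them are collapsed using the identity that for every m > 1 the m distinct m-th roots of unity sum to 0, e.g. 1 + exp(2*I*pi/3) + exp(-2*I*pi/3) = 0.)
Dividing by |G| = 7 gives 0/7 = 0, matching the row-orthogonality relation <chi_1, chi_0> = [chi_1 = chi_0].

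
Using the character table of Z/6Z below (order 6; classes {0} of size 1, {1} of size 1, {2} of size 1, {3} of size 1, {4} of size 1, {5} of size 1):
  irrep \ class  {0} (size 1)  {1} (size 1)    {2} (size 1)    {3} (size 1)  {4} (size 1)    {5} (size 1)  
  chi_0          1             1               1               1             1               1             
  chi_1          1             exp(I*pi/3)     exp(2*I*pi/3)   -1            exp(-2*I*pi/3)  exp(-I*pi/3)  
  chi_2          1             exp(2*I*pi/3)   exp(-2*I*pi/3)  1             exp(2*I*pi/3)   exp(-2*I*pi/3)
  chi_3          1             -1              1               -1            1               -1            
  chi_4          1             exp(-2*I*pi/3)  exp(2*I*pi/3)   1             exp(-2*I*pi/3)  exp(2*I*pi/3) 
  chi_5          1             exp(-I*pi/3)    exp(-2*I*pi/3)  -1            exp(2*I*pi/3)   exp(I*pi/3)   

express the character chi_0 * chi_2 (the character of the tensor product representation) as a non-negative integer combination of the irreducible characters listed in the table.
chi_0 tensor chi_2 = chi_2 (all other irreducibles have multiplicity 0).

Why: The character of a tensor product is the pointwise product (chi_0 * chi_2)(C) = chi_0(C) * chi_2(C):
  {0}: (1)*(1), {1}: (1)*(exp(2*I*pi/3)), {2}: (1)*(exp(-2*I*pi/3)), {3}: (1)*(1), {4}: (1)*(exp(2*I*pi/3)), {5}: (1)*(exp(-2*I*pi/3))
so (chi_0 * chi_2) takes values
  {0} -> 1, {1} -> exp(2*I*pi/3), {2} -> exp(-2*I*pi/3), {3} -> 1, {4} -> exp(2*I*pi/3), {5} -> exp(-2*I*pi/3).
Now take the inner product of this character with each irreducible chi from the table, <chi_0*chi_2, chi> = (1/6) sum_C |C| (chi_0*chi_2)(C) conj(chi(C)):
  <chi_0*chi_2, chi_0> = (1/6)[1*(1)*conj(1) + 1*(exp(2*I*pi/3))*conj(1) + 1*(exp(-2*I*pi/3))*conj(1) + 1*(1)*conj(1) + 1*(exp(2*I*pi/3))*conj(1) + 1*(exp(-2*I*pi/3))*conj(1)]
      = (1/6)[(1) + (exp(2*I*pi/3)) + (exp(-2*I*pi/3)) + (1) + (exp(2*I*pi/3)) + (exp(-2*I*pi/3))] = 0/6 = 0
  <chi_0*chi_2, chi_1> = (1/6)[1*(1)*conj(1) + 1*(exp(2*I*pi/3))*conj(exp(I*pi/3)) + 1*(exp(-2*I*pi/3))*conj(exp(2*I*pi/3)) + 1*(1)*conj(-1) + 1*(exp(2*I*pi/3))*conj(exp(-2*I*pi/3)) + 1*(exp(-2*I*pi/3))*conj(exp(-I*pi/3))]
      = (1/6)[(1) + (exp(I*pi/3)) + (exp(2*I*pi/3)) + (-1) + (exp(-2*I*pi/3)) + (exp(-I*pi/3))] = 0/6 = 0
  <chi_0*chi_2, chi_2> = (1/6)[1*(1)*conj(1) + 1*(exp(2*I*pi/3))*conj(exp(2*I*pi/3)) + 1*(exp(-2*I*pi/3))*conj(exp(-2*I*pi/3)) + 1*(1)*conj(1) + 1*(exp(2*I*pi/3))*conj(exp(2*I*pi/3)) + 1*(exp(-2*I*pi/3))*conj(exp(-2*I*pi/3))]
      = (1/6)[(1) + (1) + (1) + (1) + (1) + (1)] = 6/6 = 1
  <chi_0*chi_2, chi_3> = (1/6)[1*(1)*conj(1) + 1*(exp(2*I*pi/3))*conj(-1) + 1*(exp(-2*I*pi/3))*conj(1) + 1*(1)*conj(-1) + 1*(exp(2*I*pi/3))*conj(1) + 1*(exp(-2*I*pi/3))*conj(-1)]
      = (1/6)[(1) + (-exp(2*I*pi/3)) + (exp(-2*I*pi/3)) + (-1) + (exp(2*I*pi/3)) + (-exp(-2*I*pi/3))] = 0/6 = 0
  <chi_0*chi_2, chi_4> = (1/6)[1*(1)*conj(1) + 1*(exp(2*I*pi/3))*conj(exp(-2*I*pi/3)) + 1*(exp(-2*I*pi/3))*conj(exp(2*I*pi/3)) + 1*(1)*conj(1) + 1*(exp(2*I*pi/3))*conj(exp(-2*I*pi/3)) + 1*(exp(-2*I*pi/3))*conj(exp(2*I*pi/3))]
      = (1/6)[(1) + (exp(-2*I*pi/3)) + (exp(2*I*pi/3)) + (1) + (exp(-2*I*pi/3)) + (exp(2*I*pi/3))] = 0/6 = 0
  <chi_0*chi_2, chi_5> = (1/6)[1*(1)*conj(1) + 1*(exp(2*I*pi/3))*conj(exp(-I*pi/3)) + 1*(exp(-2*I*pi/3))*conj(exp(-2*I*pi/3)) + 1*(1)*conj(-1) + 1*(exp(2*I*pi/3))*conj(exp(2*I*pi/3)) + 1*(exp(-2*I*pi/3))*conj(exp(I*pi/3))]
      = (1/6)[(1) + (-1) + (1) + (-1) + (1) + (-1)] = 0/6 = 0
(Exp terms are combined using exp(i*s)*conj(exp(i*t)) = exp(i*(s-t)), and sums of them are collapsed using the identity that for every m > 1 the m distinct m-th roots of unity sum to 0, e.g. 1 + exp(2*I*pi/3) + exp(-2*I*pi/3) = 0.)
Hence the multiplicities are chi_2: 1. Dimension check: dim(chi_0)*dim(chi_2) = 1*1 = 1 and sum (mult * dim) = 1*1 = 1.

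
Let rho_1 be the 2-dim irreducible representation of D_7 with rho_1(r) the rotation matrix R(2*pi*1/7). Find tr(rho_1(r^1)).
chi_{rho_1}(r^1) = 2*cos(2*pi*1*1/7) = 2*cos(2*pi/7)

Derivation: rho_1(r^1) is rotation by angle 2*pi*1*1/7, whose trace is 2*cos(2*pi*1*1/7) = 2*cos(2*pi/7).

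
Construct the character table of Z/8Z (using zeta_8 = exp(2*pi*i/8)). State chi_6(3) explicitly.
Character table of Z/8Z (irreps indexed chi_0,...,chi_7 with chi_k(m) = zeta_8^(k*m), zeta_8 = exp(2*pi*i/8)):
  irrep \ class  {0} (size 1)  {1} (size 1)    {2} (size 1)  {3} (size 1)    {4} (size 1)  {5} (size 1)    {6} (size 1)  {7} (size 1)  
  chi_0          1             1               1             1               1             1               1             1             
  chi_1          1             exp(I*pi/4)     I             exp(3*I*pi/4)   -1            exp(-3*I*pi/4)  -I            exp(-I*pi/4)  
  chi_2          1             I               -1            -I              1             I               -1            -I            
  chi_3          1             exp(3*I*pi/4)   -I            exp(I*pi/4)     -1            exp(-I*pi/4)    I             exp(-3*I*pi/4)
  chi_4          1             -1              1             -1              1             -1              1             -1            
  chi_5          1             exp(-3*I*pi/4)  I             exp(-I*pi/4)    -1            exp(I*pi/4)     -I            exp(3*I*pi/4) 
  chi_6          1             -I              -1            I               1             -I              -1            I             
  chi_7          1             exp(-I*pi/4)    -I            exp(-3*I*pi/4)  -1            exp(3*I*pi/4)   I             exp(I*pi/4)   

Spot check: chi_6(3) = zeta_8^(6*3) = zeta_8^18 = I.

Reasoning: Z/8Z is abelian, so all 8 irreducible complex representations are 1-dimensional. They are given by chi_k(m) = zeta_8^(k*m) for k = 0,...,7. Row orthogonality: sum_m chi_k(m) conj(chi_l(m)) = 8 * [k = l].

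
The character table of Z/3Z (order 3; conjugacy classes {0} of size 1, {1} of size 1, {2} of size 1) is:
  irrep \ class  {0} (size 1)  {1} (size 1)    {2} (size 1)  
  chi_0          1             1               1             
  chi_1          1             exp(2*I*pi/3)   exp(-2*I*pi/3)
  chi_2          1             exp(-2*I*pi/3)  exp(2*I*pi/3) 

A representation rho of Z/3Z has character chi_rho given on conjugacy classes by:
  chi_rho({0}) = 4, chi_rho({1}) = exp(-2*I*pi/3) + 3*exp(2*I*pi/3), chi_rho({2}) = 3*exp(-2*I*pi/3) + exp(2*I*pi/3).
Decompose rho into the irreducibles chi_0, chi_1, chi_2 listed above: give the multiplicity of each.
Multiplicities: chi_0: 0, chi_1: 3, chi_2: 1.

Justification: Use <chi_rho, chi> = (1/|G|) sum_C |C| * chi_rho(C) * conj(chi(C)) with |G| = 3 for each irreducible chi in the table:
  <chi_rho, chi_0> = (1/3)[1*(4)*conj(1) + 1*(exp(-2*I*pi/3) + 3*exp(2*I*pi/3))*conj(1) + 1*(3*exp(-2*I*pi/3) + exp(2*I*pi/3))*conj(1)]
      = (1/3)[(4) + (exp(-2*I*pi/3) + 3*exp(2*I*pi/3)) + (3*exp(-2*I*pi/3) + exp(2*I*pi/3))] = 0/3 = 0
  <chi_rho, chi_1> = (1/3)[1*(4)*conj(1) + 1*(exp(-2*I*pi/3) + 3*exp(2*I*pi/3))*conj(exp(2*I*pi/3)) + 1*(3*exp(-2*I*pi/3) + exp(2*I*pi/3))*conj(exp(-2*I*pi/3))]
      = (1/3)[(4) + (3 + exp(2*I*pi/3)) + (3 + exp(-2*I*pi/3))] = 9/3 = 3
  <chi_rho, chi_2> = (1/3)[1*(4)*conj(1) + 1*(exp(-2*I*pi/3) + 3*exp(2*I*pi/3))*conj(exp(-2*I*pi/3)) + 1*(3*exp(-2*I*pi/3) + exp(2*I*pi/3))*conj(exp(2*I*pi/3))]
      = (1/3)[(4) + (1 + 3*exp(-2*I*pi/3)) + (1 + 3*exp(2*I*pi/3))] = 3/3 = 1
(Exp terms are combined using exp(i*s)*conj(exp(i*t)) = exp(i*(s-t)), and sums of them are collapsed using the identity that for every m > 1 the m distinct m-th roots of unity sum to 0, e.g. 1 + exp(2*I*pi/3) + exp(-2*I*pi/3) = 0.)
Dimension check: dim(rho) = sum (mult * dim) = 0*1 + 3*1 + 1*1 = 4 = chi_rho(e) = 4.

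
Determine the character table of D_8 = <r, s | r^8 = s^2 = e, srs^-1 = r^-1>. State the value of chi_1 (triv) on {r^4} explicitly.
Conjugacy classes: {e} of size 1, {r^4} of size 1, {r^1, r^7} of size 2, {r^2, r^6} of size 2, {r^3, r^5} of size 2, {s, sr^2, ...} of size 4, {sr, sr^3, ...} of size 4.
Character table:
  irrep \ class              {e} (size 1)  {r^4} (size 1)  {r^1, r^7} (size 2)  {r^2, r^6} (size 2)  {r^3, r^5} (size 2)  {s, sr^2, ...} (size 4)  {sr, sr^3, ...} (size 4)
  chi_1 (triv)               1             1               1                    1                    1                    1                        1                       
  chi_2 (sign: r->1, s->-1)  1             1               1                    1                    1                    -1                       -1                      
  chi_3 (r->-1, s->1)        1             1               -1                   1                    -1                   1                        -1                      
  chi_4 (r->-1, s->-1)       1             1               -1                   1                    -1                   -1                       1                       
  chi_5 (2d, j=1)            2             -2              sqrt(2)              0                    -sqrt(2)             0                        0                       
  chi_6 (2d, j=2)            2             2               0                    -2                   0                    0                        0                       
  chi_7 (2d, j=3)            2             -2              -sqrt(2)             0                    sqrt(2)              0                        0                       

Spot check: chi_1 (triv) on {r^4} = 1.

D_8 has order 2*8 = 16 with 7 conjugacy classes, hence 7 irreducibles. Sum of squared dims 1 + 1 + 1 + 1 + 4 + 4 + 4 = 16 = |G|. Linear characters come from the abelianisation; the 2-dimensional irreps have character r^k -> 2*cos(2*pi*j*k/8), reflections -> 0.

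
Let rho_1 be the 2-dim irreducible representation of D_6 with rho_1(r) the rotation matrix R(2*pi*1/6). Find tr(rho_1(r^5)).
chi_{rho_1}(r^5) = 2*cos(2*pi*1*5/6) = 1

Derivation: rho_1(r^5) is rotation by angle 2*pi*1*5/6, whose trace is 2*cos(2*pi*1*5/6) = 1.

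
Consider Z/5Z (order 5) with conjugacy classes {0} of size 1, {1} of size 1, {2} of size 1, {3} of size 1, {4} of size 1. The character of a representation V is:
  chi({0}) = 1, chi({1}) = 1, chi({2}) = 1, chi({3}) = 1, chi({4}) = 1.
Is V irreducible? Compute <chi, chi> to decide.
Irreducible: <chi, chi> = 1.

Solution. <chi, chi> = (1/|G|) sum_C |C| * |chi(C)|^2 = (1/5)[1*|1|^2 + 1*|1|^2 + 1*|1|^2 + 1*|1|^2 + 1*|1|^2]
  = (1/5)[(1) + (1) + (1) + (1) + (1)] = 5/5 = 1.
(Exp terms are combined using exp(i*s)*conj(exp(i*t)) = exp(i*(s-t)), and sums of them are collapsed using the identity that for every m > 1 the m distinct m-th roots of unity sum to 0, e.g. 1 + exp(2*I*pi/3) + exp(-2*I*pi/3) = 0.)
A character is irreducible iff <chi, chi> = 1, so this representation is irreducible.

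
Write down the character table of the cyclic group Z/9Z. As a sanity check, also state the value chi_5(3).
Character table of Z/9Z (irreps indexed chi_0,...,chi_8 with chi_k(m) = zeta_9^(k*m), zeta_9 = exp(2*pi*i/9)):
  irrep \ class  {0} (size 1)  {1} (size 1)    {2} (size 1)    {3} (size 1)    {4} (size 1)    {5} (size 1)    {6} (size 1)    {7} (size 1)    {8} (size 1)  
  chi_0          1             1               1               1               1               1               1               1               1             
  chi_1          1             exp(2*I*pi/9)   exp(4*I*pi/9)   exp(2*I*pi/3)   exp(8*I*pi/9)   exp(-8*I*pi/9)  exp(-2*I*pi/3)  exp(-4*I*pi/9)  exp(-2*I*pi/9)
  chi_2          1             exp(4*I*pi/9)   exp(8*I*pi/9)   exp(-2*I*pi/3)  exp(-2*I*pi/9)  exp(2*I*pi/9)   exp(2*I*pi/3)   exp(-8*I*pi/9)  exp(-4*I*pi/9)
  chi_3          1             exp(2*I*pi/3)   exp(-2*I*pi/3)  1               exp(2*I*pi/3)   exp(-2*I*pi/3)  1               exp(2*I*pi/3)   exp(-2*I*pi/3)
  chi_4          1             exp(8*I*pi/9)   exp(-2*I*pi/9)  exp(2*I*pi/3)   exp(-4*I*pi/9)  exp(4*I*pi/9)   exp(-2*I*pi/3)  exp(2*I*pi/9)   exp(-8*I*pi/9)
  chi_5          1             exp(-8*I*pi/9)  exp(2*I*pi/9)   exp(-2*I*pi/3)  exp(4*I*pi/9)   exp(-4*I*pi/9)  exp(2*I*pi/3)   exp(-2*I*pi/9)  exp(8*I*pi/9) 
  chi_6          1             exp(-2*I*pi/3)  exp(2*I*pi/3)   1               exp(-2*I*pi/3)  exp(2*I*pi/3)   1               exp(-2*I*pi/3)  exp(2*I*pi/3) 
  chi_7          1             exp(-4*I*pi/9)  exp(-8*I*pi/9)  exp(2*I*pi/3)   exp(2*I*pi/9)   exp(-2*I*pi/9)  exp(-2*I*pi/3)  exp(8*I*pi/9)   exp(4*I*pi/9) 
  chi_8          1             exp(-2*I*pi/9)  exp(-4*I*pi/9)  exp(-2*I*pi/3)  exp(-8*I*pi/9)  exp(8*I*pi/9)   exp(2*I*pi/3)   exp(4*I*pi/9)   exp(2*I*pi/9) 

Spot check: chi_5(3) = zeta_9^(5*3) = zeta_9^15 = exp(-2*I*pi/3).

Proof sketch: Z/9Z is abelian, so all 9 irreducible complex representations are 1-dimensional. They are given by chi_k(m) = zeta_9^(k*m) for k = 0,...,8. Row orthogonality: sum_m chi_k(m) conj(chi_l(m)) = 9 * [k = l].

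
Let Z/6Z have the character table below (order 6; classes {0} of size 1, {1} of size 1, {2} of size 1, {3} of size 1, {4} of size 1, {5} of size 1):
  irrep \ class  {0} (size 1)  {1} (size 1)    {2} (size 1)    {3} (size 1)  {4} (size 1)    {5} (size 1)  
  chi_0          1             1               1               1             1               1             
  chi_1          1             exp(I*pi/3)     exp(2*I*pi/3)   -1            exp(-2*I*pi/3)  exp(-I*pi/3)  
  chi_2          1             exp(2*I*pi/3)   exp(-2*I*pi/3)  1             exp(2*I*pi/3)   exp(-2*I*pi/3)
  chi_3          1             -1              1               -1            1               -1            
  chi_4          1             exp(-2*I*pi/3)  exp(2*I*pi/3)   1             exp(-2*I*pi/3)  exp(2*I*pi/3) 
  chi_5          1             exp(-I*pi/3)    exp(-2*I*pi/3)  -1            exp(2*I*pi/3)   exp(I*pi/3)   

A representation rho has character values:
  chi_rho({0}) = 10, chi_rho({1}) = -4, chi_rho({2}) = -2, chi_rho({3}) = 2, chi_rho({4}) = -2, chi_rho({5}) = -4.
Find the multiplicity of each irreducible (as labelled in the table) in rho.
Multiplicities: chi_0: 0, chi_1: 1, chi_2: 3, chi_3: 2, chi_4: 3, chi_5: 1.

Use <chi_rho, chi> = (1/|G|) sum_C |C| * chi_rho(C) * conj(chi(C)) with |G| = 6 for each irreducible chi in the table:
  <chi_rho, chi_0> = (1/6)[1*(10)*conj(1) + 1*(-4)*conj(1) + 1*(-2)*conj(1) + 1*(2)*conj(1) + 1*(-2)*conj(1) + 1*(-4)*conj(1)]
      = (1/6)[(10) + (-4) + (-2) + (2) + (-2) + (-4)] = 0/6 = 0
  <chi_rho, chi_1> = (1/6)[1*(10)*conj(1) + 1*(-4)*conj(exp(I*pi/3)) + 1*(-2)*conj(exp(2*I*pi/3)) + 1*(2)*conj(-1) + 1*(-2)*conj(exp(-2*I*pi/3)) + 1*(-4)*conj(exp(-I*pi/3))]
      = (1/6)[(10) + (-2 + exp(-2*I*pi/3) - 2*exp(-I*pi/3) + 3*exp(I*pi/3)) + (4 + 2*exp(-2*I*pi/3) + 4*exp(2*I*pi/3)) + (-2) + (4 + 4*exp(-2*I*pi/3) + 2*exp(2*I*pi/3)) + (-2 + 3*exp(-I*pi/3) - 2*exp(I*pi/3) + exp(2*I*pi/3))] = 6/6 = 1
  <chi_rho, chi_2> = (1/6)[1*(10)*conj(1) + 1*(-4)*conj(exp(2*I*pi/3)) + 1*(-2)*conj(exp(-2*I*pi/3)) + 1*(2)*conj(1) + 1*(-2)*conj(exp(2*I*pi/3)) + 1*(-4)*conj(exp(-2*I*pi/3))]
      = (1/6)[(10) + (2 + exp(-I*pi/3) - 2*exp(-2*I*pi/3) + 3*exp(2*I*pi/3)) + (4 + 4*exp(-2*I*pi/3) + 2*exp(2*I*pi/3)) + (2) + (4 + 2*exp(-2*I*pi/3) + 4*exp(2*I*pi/3)) + (2 + 3*exp(-2*I*pi/3) - 2*exp(2*I*pi/3) + exp(I*pi/3))] = 18/6 = 3
  <chi_rho, chi_3> = (1/6)[1*(10)*conj(1) + 1*(-4)*conj(-1) + 1*(-2)*conj(1) + 1*(2)*conj(-1) + 1*(-2)*conj(1) + 1*(-4)*conj(-1)]
      = (1/6)[(10) + (4) + (-2) + (-2) + (-2) + (4)] = 12/6 = 2
  <chi_rho, chi_4> = (1/6)[1*(10)*conj(1) + 1*(-4)*conj(exp(-2*I*pi/3)) + 1*(-2)*conj(exp(2*I*pi/3)) + 1*(2)*conj(1) + 1*(-2)*conj(exp(-2*I*pi/3)) + 1*(-4)*conj(exp(2*I*pi/3))]
      = (1/6)[(10) + (2 + 3*exp(-2*I*pi/3) - 2*exp(2*I*pi/3) + exp(I*pi/3)) + (4 + 2*exp(-2*I*pi/3) + 4*exp(2*I*pi/3)) + (2) + (4 + 4*exp(-2*I*pi/3) + 2*exp(2*I*pi/3)) + (2 + exp(-I*pi/3) - 2*exp(-2*I*pi/3) + 3*exp(2*I*pi/3))] = 18/6 = 3
  <chi_rho, chi_5> = (1/6)[1*(10)*conj(1) + 1*(-4)*conj(exp(-I*pi/3)) + 1*(-2)*conj(exp(-2*I*pi/3)) + 1*(2)*conj(-1) + 1*(-2)*conj(exp(2*I*pi/3)) + 1*(-4)*conj(exp(I*pi/3))]
      = (1/6)[(10) + (-2 + 3*exp(-I*pi/3) - 2*exp(I*pi/3) + exp(2*I*pi/3)) + (4 + 4*exp(-2*I*pi/3) + 2*exp(2*I*pi/3)) + (-2) + (4 + 2*exp(-2*I*pi/3) + 4*exp(2*I*pi/3)) + (-2 + exp(-2*I*pi/3) - 2*exp(-I*pi/3) + 3*exp(I*pi/3))] = 6/6 = 1
(Exp terms are combined using exp(i*s)*conj(exp(i*t)) = exp(i*(s-t)), and sums of them are collapsed using the identity that for every m > 1 the m distinct m-th roots of unity sum to 0, e.g. 1 + exp(2*I*pi/3) + exp(-2*I*pi/3) = 0.)
Dimension check: dim(rho) = sum (mult * dim) = 0*1 + 1*1 + 3*1 + 2*1 + 3*1 + 1*1 = 10 = chi_rho(e) = 10.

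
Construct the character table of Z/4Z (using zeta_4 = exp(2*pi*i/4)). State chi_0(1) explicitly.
Character table of Z/4Z (irreps indexed chi_0,...,chi_3 with chi_k(m) = zeta_4^(k*m), zeta_4 = exp(2*pi*i/4)):
  irrep \ class  {0} (size 1)  {1} (size 1)  {2} (size 1)  {3} (size 1)
  chi_0          1             1             1             1           
  chi_1          1             I             -1            -I          
  chi_2          1             -1            1             -1          
  chi_3          1             -I            -1            I           

Spot check: chi_0(1) = zeta_4^(0*1) = zeta_4^0 = 1.

Working: Z/4Z is abelian, so all 4 irreducible complex representations are 1-dimensional. They are given by chi_k(m) = zeta_4^(k*m) for k = 0,...,3. Row orthogonality: sum_m chi_k(m) conj(chi_l(m)) = 4 * [k = l].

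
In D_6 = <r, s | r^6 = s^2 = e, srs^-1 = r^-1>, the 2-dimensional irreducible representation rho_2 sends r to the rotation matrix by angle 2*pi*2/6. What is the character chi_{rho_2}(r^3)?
chi_{rho_2}(r^3) = 2*cos(2*pi*2*3/6) = 2

Proof sketch: rho_2(r^3) is rotation by angle 2*pi*2*3/6, whose trace is 2*cos(2*pi*2*3/6) = 2.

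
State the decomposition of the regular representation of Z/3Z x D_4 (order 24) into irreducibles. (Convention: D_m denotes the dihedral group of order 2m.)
Each irreducible V_i of dimension d_i appears with multiplicity d_i, i.e. rho_reg = (direct sum over all irreducibles V_i) d_i V_i. The irreducible dimensions for Z/3Z x D_4 are 1, 1, 1, 1, 1, 1, 1, 1, 1, 1, 1, 1, 2, 2, 2: 12 irreducibles of dimension 1, each with multiplicity 1; 3 irreducibles of dimension 2, each with multiplicity 2. Total dimension 12*1*1 + 3*2*2 = 24 = |G|.

Why: General theorem: in the regular representation of a finite group G, each irreducible appears with multiplicity equal to its dimension. Check: dim(rho_reg) = sum d_i^2 = 1 + 1 + 1 + 1 + 1 + 1 + 1 + 1 + 1 + 1 + 1 + 1 + 4 + 4 + 4 = 24 = |G|.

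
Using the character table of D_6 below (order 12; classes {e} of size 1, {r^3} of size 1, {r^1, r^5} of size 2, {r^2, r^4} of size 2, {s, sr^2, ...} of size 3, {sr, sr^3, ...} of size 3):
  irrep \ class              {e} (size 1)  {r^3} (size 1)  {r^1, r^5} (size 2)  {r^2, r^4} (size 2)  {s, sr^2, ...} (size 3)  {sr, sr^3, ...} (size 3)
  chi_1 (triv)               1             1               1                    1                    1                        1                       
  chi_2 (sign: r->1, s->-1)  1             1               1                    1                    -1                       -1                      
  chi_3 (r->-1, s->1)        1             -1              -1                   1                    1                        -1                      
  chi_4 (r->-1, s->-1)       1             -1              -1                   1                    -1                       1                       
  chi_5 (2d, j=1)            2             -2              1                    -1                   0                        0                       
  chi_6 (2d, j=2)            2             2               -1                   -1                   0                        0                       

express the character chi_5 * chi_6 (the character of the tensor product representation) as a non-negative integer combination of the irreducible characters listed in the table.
chi_5 tensor chi_6 = chi_3 + chi_4 + chi_5 (all other irreducibles have multiplicity 0).

Details: The character of a tensor product is the pointwise product (chi_5 * chi_6)(C) = chi_5(C) * chi_6(C):
  {e}: (2)*(2), {r^3}: (-2)*(2), {r^1, r^5}: (1)*(-1), {r^2, r^4}: (-1)*(-1), {s, sr^2, ...}: (0)*(0), {sr, sr^3, ...}: (0)*(0)
so (chi_5 * chi_6) takes values
  {e} -> 4, {r^3} -> -4, {r^1, r^5} -> -1, {r^2, r^4} -> 1, {s, sr^2, ...} -> 0, {sr, sr^3, ...} -> 0.
Now take the inner product of this character with each irreducible chi from the table, <chi_5*chi_6, chi> = (1/12) sum_C |C| (chi_5*chi_6)(C) conj(chi(C)):
  <chi_5*chi_6, chi_1> = (1/12)[1*(4)*conj(1) + 1*(-4)*conj(1) + 2*(-1)*conj(1) + 2*(1)*conj(1) + 3*(0)*conj(1) + 3*(0)*conj(1)]
      = (1/12)[(4) + (-4) + (-2) + (2) + (0) + (0)] = 0/12 = 0
  <chi_5*chi_6, chi_2> = (1/12)[1*(4)*conj(1) + 1*(-4)*conj(1) + 2*(-1)*conj(1) + 2*(1)*conj(1) + 3*(0)*conj(-1) + 3*(0)*conj(-1)]
      = (1/12)[(4) + (-4) + (-2) + (2) + (0) + (0)] = 0/12 = 0
  <chi_5*chi_6, chi_3> = (1/12)[1*(4)*conj(1) + 1*(-4)*conj(-1) + 2*(-1)*conj(-1) + 2*(1)*conj(1) + 3*(0)*conj(1) + 3*(0)*conj(-1)]
      = (1/12)[(4) + (4) + (2) + (2) + (0) + (0)] = 12/12 = 1
  <chi_5*chi_6, chi_4> = (1/12)[1*(4)*conj(1) + 1*(-4)*conj(-1) + 2*(-1)*conj(-1) + 2*(1)*conj(1) + 3*(0)*conj(-1) + 3*(0)*conj(1)]
      = (1/12)[(4) + (4) + (2) + (2) + (0) + (0)] = 12/12 = 1
  <chi_5*chi_6, chi_5> = (1/12)[1*(4)*conj(2) + 1*(-4)*conj(-2) + 2*(-1)*conj(1) + 2*(1)*conj(-1) + 3*(0)*conj(0) + 3*(0)*conj(0)]
      = (1/12)[(8) + (8) + (-2) + (-2) + (0) + (0)] = 12/12 = 1
  <chi_5*chi_6, chi_6> = (1/12)[1*(4)*conj(2) + 1*(-4)*conj(2) + 2*(-1)*conj(-1) + 2*(1)*conj(-1) + 3*(0)*conj(0) + 3*(0)*conj(0)]
      = (1/12)[(8) + (-8) + (2) + (-2) + (0) + (0)] = 0/12 = 0
Hence the multiplicities are chi_3: 1, chi_4: 1, chi_5: 1. Dimension check: dim(chi_5)*dim(chi_6) = 2*2 = 4 and sum (mult * dim) = 1*1 + 1*1 + 1*2 = 4.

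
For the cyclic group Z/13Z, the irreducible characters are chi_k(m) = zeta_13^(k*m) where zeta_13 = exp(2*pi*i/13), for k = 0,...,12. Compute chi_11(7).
chi_11(7) = zeta_13^77 = exp(-2*I*pi/13)

chi_11(7) = zeta_13^(11*7) = zeta_13^77. Since zeta_13^13 = 1, this equals zeta_13^12 = exp(2*pi*i*12/13) = exp(-2*I*pi/13).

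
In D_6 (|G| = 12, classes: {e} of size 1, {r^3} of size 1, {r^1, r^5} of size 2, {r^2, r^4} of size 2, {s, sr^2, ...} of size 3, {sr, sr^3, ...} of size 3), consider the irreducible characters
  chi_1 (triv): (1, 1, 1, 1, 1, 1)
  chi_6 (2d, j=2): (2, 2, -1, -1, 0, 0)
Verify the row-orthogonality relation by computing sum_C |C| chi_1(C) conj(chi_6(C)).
Sum = 0; so <chi_1, chi_6> = 0 (distinct irreducibles are orthogonal).

Why: Compute term by term over conjugacy classes (|C| * chi_1(C) * conj(chi_6(C))):
  1*(1)*conj(2) + 1*(1)*conj(2) + 2*(1)*conj(-1) + 2*(1)*conj(-1) + 3*(1)*conj(0) + 3*(1)*conj(0)
  = (2) + (2) + (-2) + (-2) + (0) + (0)
  = 0.
Dividing by |G| = 12 gives 0/12 = 0, matching the row-orthogonality relation <chi_1, chi_6> = [chi_1 = chi_6].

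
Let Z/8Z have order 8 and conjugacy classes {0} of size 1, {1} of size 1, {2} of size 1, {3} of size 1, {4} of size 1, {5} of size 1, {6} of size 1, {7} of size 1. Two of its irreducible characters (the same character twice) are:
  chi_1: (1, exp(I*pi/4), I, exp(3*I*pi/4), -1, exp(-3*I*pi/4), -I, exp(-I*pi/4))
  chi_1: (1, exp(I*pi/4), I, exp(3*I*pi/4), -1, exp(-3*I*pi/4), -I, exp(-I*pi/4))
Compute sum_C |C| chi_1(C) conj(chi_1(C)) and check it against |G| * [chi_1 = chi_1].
Sum = 8 = |G| = 8; so <chi_1, chi_1> = 1 (norm-1 confirms irreducibility).

Proof sketch: Compute term by term over conjugacy classes (|C| * chi_1(C) * conj(chi_1(C))):
  1*(1)*conj(1) + 1*(exp(I*pi/4))*conj(exp(I*pi/4)) + 1*(I)*conj(I) + 1*(exp(3*I*pi/4))*conj(exp(3*I*pi/4)) + 1*(-1)*conj(-1) + 1*(exp(-3*I*pi/4))*conj(exp(-3*I*pi/4)) + 1*(-I)*conj(-I) + 1*(exp(-I*pi/4))*conj(exp(-I*pi/4))
  = (1) + (1) + (1) + (1) + (1) + (1) + (1) + (1)
  = 8.
(Exp terms are combined using exp(i*s)*conj(exp(i*t)) = exp(i*(s-t)), and sums of them are collapsed using the identity that for every m > 1 the m distinct m-th roots of unity sum to 0, e.g. 1 + exp(2*I*pi/3) + exp(-2*I*pi/3) = 0.)
Dividing by |G| = 8 gives 8/8 = 1, matching the row-orthogonality relation <chi_1, chi_1> = [chi_1 = chi_1].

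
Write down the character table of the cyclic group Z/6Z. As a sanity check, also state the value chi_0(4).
Character table of Z/6Z (irreps indexed chi_0,...,chi_5 with chi_k(m) = zeta_6^(k*m), zeta_6 = exp(2*pi*i/6)):
  irrep \ class  {0} (size 1)  {1} (size 1)    {2} (size 1)    {3} (size 1)  {4} (size 1)    {5} (size 1)  
  chi_0          1             1               1               1             1               1             
  chi_1          1             exp(I*pi/3)     exp(2*I*pi/3)   -1            exp(-2*I*pi/3)  exp(-I*pi/3)  
  chi_2          1             exp(2*I*pi/3)   exp(-2*I*pi/3)  1             exp(2*I*pi/3)   exp(-2*I*pi/3)
  chi_3          1             -1              1               -1            1               -1            
  chi_4          1             exp(-2*I*pi/3)  exp(2*I*pi/3)   1             exp(-2*I*pi/3)  exp(2*I*pi/3) 
  chi_5          1             exp(-I*pi/3)    exp(-2*I*pi/3)  -1            exp(2*I*pi/3)   exp(I*pi/3)   

Spot check: chi_0(4) = zeta_6^(0*4) = zeta_6^0 = 1.

Justification: Z/6Z is abelian, so all 6 irreducible complex representations are 1-dimensional. They are given by chi_k(m) = zeta_6^(k*m) for k = 0,...,5. Row orthogonality: sum_m chi_k(m) conj(chi_l(m)) = 6 * [k = l].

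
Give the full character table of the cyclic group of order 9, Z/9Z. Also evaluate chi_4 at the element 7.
Character table of Z/9Z (irreps indexed chi_0,...,chi_8 with chi_k(m) = zeta_9^(k*m), zeta_9 = exp(2*pi*i/9)):
  irrep \ class  {0} (size 1)  {1} (size 1)    {2} (size 1)    {3} (size 1)    {4} (size 1)    {5} (size 1)    {6} (size 1)    {7} (size 1)    {8} (size 1)  
  chi_0          1             1               1               1               1               1               1               1               1             
  chi_1          1             exp(2*I*pi/9)   exp(4*I*pi/9)   exp(2*I*pi/3)   exp(8*I*pi/9)   exp(-8*I*pi/9)  exp(-2*I*pi/3)  exp(-4*I*pi/9)  exp(-2*I*pi/9)
  chi_2          1             exp(4*I*pi/9)   exp(8*I*pi/9)   exp(-2*I*pi/3)  exp(-2*I*pi/9)  exp(2*I*pi/9)   exp(2*I*pi/3)   exp(-8*I*pi/9)  exp(-4*I*pi/9)
  chi_3          1             exp(2*I*pi/3)   exp(-2*I*pi/3)  1               exp(2*I*pi/3)   exp(-2*I*pi/3)  1               exp(2*I*pi/3)   exp(-2*I*pi/3)
  chi_4          1             exp(8*I*pi/9)   exp(-2*I*pi/9)  exp(2*I*pi/3)   exp(-4*I*pi/9)  exp(4*I*pi/9)   exp(-2*I*pi/3)  exp(2*I*pi/9)   exp(-8*I*pi/9)
  chi_5          1             exp(-8*I*pi/9)  exp(2*I*pi/9)   exp(-2*I*pi/3)  exp(4*I*pi/9)   exp(-4*I*pi/9)  exp(2*I*pi/3)   exp(-2*I*pi/9)  exp(8*I*pi/9) 
  chi_6          1             exp(-2*I*pi/3)  exp(2*I*pi/3)   1               exp(-2*I*pi/3)  exp(2*I*pi/3)   1               exp(-2*I*pi/3)  exp(2*I*pi/3) 
  chi_7          1             exp(-4*I*pi/9)  exp(-8*I*pi/9)  exp(2*I*pi/3)   exp(2*I*pi/9)   exp(-2*I*pi/9)  exp(-2*I*pi/3)  exp(8*I*pi/9)   exp(4*I*pi/9) 
  chi_8          1             exp(-2*I*pi/9)  exp(-4*I*pi/9)  exp(-2*I*pi/3)  exp(-8*I*pi/9)  exp(8*I*pi/9)   exp(2*I*pi/3)   exp(4*I*pi/9)   exp(2*I*pi/9) 

Spot check: chi_4(7) = zeta_9^(4*7) = zeta_9^28 = exp(2*I*pi/9).

Details: Z/9Z is abelian, so all 9 irreducible complex representations are 1-dimensional. They are given by chi_k(m) = zeta_9^(k*m) for k = 0,...,8. Row orthogonality: sum_m chi_k(m) conj(chi_l(m)) = 9 * [k = l].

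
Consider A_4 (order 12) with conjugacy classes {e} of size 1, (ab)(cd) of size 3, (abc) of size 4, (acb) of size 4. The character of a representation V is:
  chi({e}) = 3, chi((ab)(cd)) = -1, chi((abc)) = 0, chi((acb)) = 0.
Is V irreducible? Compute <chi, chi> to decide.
Irreducible: <chi, chi> = 1.

Working: <chi, chi> = (1/|G|) sum_C |C| * |chi(C)|^2 = (1/12)[1*|3|^2 + 3*|-1|^2 + 4*|0|^2 + 4*|0|^2]
  = (1/12)[(9) + (3) + (0) + (0)] = 12/12 = 1.
(Exp terms are combined using exp(i*s)*conj(exp(i*t)) = exp(i*(s-t)), and sums of them are collapsed using the identity that for every m > 1 the m distinct m-th roots of unity sum to 0, e.g. 1 + exp(2*I*pi/3) + exp(-2*I*pi/3) = 0.)
A character is irreducible iff <chi, chi> = 1, so this representation is irreducible.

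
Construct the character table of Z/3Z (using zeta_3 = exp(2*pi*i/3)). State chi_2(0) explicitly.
Character table of Z/3Z (irreps indexed chi_0,...,chi_2 with chi_k(m) = zeta_3^(k*m), zeta_3 = exp(2*pi*i/3)):
  irrep \ class  {0} (size 1)  {1} (size 1)    {2} (size 1)  
  chi_0          1             1               1             
  chi_1          1             exp(2*I*pi/3)   exp(-2*I*pi/3)
  chi_2          1             exp(-2*I*pi/3)  exp(2*I*pi/3) 

Spot check: chi_2(0) = zeta_3^(2*0) = zeta_3^0 = 1.

Reasoning: Z/3Z is abelian, so all 3 irreducible complex representations are 1-dimensional. They are given by chi_k(m) = zeta_3^(k*m) for k = 0,...,2. Row orthogonality: sum_m chi_k(m) conj(chi_l(m)) = 3 * [k = l].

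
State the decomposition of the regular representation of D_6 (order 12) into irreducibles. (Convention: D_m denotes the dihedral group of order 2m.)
Each irreducible V_i of dimension d_i appears with multiplicity d_i, i.e. rho_reg = (direct sum over all irreducibles V_i) d_i V_i. The irreducible dimensions for D_6 are 1, 1, 1, 1, 2, 2: 4 irreducibles of dimension 1, each with multiplicity 1; 2 irreducibles of dimension 2, each with multiplicity 2. Total dimension 4*1*1 + 2*2*2 = 12 = |G|.

Proof sketch: General theorem: in the regular representation of a finite group G, each irreducible appears with multiplicity equal to its dimension. Check: dim(rho_reg) = sum d_i^2 = 1 + 1 + 1 + 1 + 4 + 4 = 12 = |G|.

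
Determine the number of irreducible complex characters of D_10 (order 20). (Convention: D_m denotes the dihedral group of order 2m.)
8

Argument: The number of irreducible complex representations of a finite group equals its number of conjugacy classes. D_10 has 8 conjugacy classes (n/2 + 3 for n even), so D_10 (order 20) has exactly 8 irreducible complex representations.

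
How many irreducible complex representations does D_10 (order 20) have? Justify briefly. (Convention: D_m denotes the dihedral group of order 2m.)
8

Why: The number of irreducible complex representations of a finite group equals its number of conjugacy classes. D_10 has 8 conjugacy classes (n/2 + 3 for n even), so D_10 (order 20) has exactly 8 irreducible complex representations.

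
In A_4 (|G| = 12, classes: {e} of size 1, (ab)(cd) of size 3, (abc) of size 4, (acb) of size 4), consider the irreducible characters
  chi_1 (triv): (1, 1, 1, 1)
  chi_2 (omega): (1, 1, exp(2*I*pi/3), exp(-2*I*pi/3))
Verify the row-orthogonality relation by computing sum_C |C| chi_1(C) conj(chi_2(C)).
Sum = 0; so <chi_1, chi_2> = 0 (distinct irreducibles are orthogonal).

Why: Compute term by term over conjugacy classes (|C| * chi_1(C) * conj(chi_2(C))):
  1*(1)*conj(1) + 3*(1)*conj(1) + 4*(1)*conj(exp(2*I*pi/3)) + 4*(1)*conj(exp(-2*I*pi/3))
  = (1) + (3) + (4*exp(-2*I*pi/3)) + (4*exp(2*I*pi/3))
  = 0.
(Exp terms are combined using exp(i*s)*conj(exp(i*t)) = exp(i*(s-t)), and sums of them are collapsed using the identity that for every m > 1 the m distinct m-th roots of unity sum to 0, e.g. 1 + exp(2*I*pi/3) + exp(-2*I*pi/3) = 0.)
Dividing by |G| = 12 gives 0/12 = 0, matching the row-orthogonality relation <chi_1, chi_2> = [chi_1 = chi_2].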